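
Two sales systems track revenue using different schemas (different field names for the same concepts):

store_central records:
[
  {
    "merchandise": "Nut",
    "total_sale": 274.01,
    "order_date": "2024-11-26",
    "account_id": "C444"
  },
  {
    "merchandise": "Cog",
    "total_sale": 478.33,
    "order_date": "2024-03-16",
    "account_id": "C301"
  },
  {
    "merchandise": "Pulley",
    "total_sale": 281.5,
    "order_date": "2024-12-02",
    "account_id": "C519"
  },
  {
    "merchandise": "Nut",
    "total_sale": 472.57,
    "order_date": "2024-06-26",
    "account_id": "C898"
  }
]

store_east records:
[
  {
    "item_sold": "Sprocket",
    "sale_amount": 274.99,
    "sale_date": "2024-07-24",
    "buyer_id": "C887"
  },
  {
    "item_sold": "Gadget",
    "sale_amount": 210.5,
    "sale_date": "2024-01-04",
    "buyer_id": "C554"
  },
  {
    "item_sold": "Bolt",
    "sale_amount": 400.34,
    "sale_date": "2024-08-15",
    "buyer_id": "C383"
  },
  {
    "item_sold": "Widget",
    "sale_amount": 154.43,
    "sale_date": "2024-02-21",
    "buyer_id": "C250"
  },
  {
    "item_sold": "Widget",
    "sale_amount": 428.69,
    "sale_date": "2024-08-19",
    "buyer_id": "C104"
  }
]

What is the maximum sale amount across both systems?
478.33

Reconcile: "total_sale" (store_central) = "sale_amount" (store_east) = sale amount

Maximum in store_central: 478.33
Maximum in store_east: 428.69

Overall maximum: max(478.33, 428.69) = 478.33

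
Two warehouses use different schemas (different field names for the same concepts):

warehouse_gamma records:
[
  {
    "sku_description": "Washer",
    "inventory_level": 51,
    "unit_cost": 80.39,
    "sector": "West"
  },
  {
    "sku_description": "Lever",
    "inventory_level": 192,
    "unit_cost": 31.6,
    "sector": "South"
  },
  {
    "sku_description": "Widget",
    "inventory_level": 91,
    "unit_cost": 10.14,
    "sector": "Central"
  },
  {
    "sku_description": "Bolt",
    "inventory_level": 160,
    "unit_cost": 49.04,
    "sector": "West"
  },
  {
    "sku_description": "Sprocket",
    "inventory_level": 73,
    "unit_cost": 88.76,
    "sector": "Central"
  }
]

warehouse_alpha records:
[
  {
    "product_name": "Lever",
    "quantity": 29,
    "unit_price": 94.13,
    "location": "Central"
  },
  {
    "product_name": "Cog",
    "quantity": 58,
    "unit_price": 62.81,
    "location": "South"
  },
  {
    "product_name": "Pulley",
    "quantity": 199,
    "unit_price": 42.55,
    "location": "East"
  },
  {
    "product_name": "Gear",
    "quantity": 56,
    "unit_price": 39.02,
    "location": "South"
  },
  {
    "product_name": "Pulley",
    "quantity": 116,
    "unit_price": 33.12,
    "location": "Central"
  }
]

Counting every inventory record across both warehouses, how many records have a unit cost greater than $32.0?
8

Schema mapping: "unit_cost" (warehouse_gamma) = "unit_price" (warehouse_alpha) = unit cost

Records > $32.0 in warehouse_gamma: 3
Records > $32.0 in warehouse_alpha: 5

Total count: 3 + 5 = 8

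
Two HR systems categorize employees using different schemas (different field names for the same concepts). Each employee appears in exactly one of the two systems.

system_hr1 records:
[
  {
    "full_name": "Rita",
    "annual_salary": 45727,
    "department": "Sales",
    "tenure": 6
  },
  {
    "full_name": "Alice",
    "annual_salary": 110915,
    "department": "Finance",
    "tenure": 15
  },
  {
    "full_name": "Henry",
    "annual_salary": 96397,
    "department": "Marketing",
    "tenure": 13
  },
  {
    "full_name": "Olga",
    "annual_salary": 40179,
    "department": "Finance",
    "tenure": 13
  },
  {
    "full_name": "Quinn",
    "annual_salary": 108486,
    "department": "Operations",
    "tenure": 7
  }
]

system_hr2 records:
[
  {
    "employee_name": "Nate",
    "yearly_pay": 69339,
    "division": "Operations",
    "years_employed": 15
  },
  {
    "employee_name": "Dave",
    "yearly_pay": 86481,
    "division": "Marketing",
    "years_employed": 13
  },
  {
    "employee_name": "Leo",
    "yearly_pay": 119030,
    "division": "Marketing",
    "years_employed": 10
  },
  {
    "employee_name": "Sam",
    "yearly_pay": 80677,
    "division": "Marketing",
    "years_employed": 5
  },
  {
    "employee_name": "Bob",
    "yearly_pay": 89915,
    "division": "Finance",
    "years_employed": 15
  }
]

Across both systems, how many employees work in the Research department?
0

Schema mapping: "department" (system_hr1) = "division" (system_hr2) = department

Research employees in system_hr1: 0
Research employees in system_hr2: 0

Total in Research: 0 + 0 = 0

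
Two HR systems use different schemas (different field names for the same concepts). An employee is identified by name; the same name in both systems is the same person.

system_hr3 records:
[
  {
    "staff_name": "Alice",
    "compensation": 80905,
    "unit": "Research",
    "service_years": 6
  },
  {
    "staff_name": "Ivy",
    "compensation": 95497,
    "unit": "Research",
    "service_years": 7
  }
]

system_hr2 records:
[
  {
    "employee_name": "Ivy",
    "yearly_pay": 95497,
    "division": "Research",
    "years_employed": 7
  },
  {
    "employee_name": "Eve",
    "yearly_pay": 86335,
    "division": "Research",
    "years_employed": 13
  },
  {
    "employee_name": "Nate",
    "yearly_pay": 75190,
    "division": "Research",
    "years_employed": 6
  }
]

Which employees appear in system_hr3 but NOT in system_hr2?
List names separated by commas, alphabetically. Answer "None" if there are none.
Alice

Schema mapping: "staff_name" (system_hr3) = "employee_name" (system_hr2) = employee name

Names in system_hr3: ['Alice', 'Ivy']
Names in system_hr2: ['Eve', 'Ivy', 'Nate']

In system_hr3 but not system_hr2: ['Alice']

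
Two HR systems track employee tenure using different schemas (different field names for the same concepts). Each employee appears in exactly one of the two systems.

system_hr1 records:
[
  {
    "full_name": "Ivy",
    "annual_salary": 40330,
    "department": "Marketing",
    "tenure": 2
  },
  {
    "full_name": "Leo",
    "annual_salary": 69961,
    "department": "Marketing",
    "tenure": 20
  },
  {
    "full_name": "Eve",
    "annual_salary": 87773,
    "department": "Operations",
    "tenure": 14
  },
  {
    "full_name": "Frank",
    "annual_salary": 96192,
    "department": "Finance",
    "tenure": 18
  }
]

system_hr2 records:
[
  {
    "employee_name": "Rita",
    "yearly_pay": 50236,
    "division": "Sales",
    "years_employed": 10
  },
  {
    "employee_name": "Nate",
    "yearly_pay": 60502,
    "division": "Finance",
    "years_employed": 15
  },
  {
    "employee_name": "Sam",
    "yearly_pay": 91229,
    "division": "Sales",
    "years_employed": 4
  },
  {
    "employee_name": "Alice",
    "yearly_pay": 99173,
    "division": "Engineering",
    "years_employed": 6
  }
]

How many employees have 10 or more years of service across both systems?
5

Reconcile schemas: "tenure" (system_hr1) = "years_employed" (system_hr2) = years of service

From system_hr1: 3 employees with >= 10 years
From system_hr2: 2 employees with >= 10 years

Total: 3 + 2 = 5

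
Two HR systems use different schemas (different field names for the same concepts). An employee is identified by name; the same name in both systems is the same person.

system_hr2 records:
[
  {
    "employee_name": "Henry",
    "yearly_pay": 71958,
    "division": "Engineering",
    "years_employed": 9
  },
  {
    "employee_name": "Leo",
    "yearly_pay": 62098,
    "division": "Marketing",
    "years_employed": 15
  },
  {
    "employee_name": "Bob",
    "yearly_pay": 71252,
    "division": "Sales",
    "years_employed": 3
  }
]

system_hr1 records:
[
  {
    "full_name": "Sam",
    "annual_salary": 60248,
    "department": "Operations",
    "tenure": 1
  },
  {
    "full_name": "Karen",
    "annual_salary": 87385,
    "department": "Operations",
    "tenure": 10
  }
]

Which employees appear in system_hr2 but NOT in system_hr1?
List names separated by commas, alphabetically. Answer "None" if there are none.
Bob, Henry, Leo

Schema mapping: "employee_name" (system_hr2) = "full_name" (system_hr1) = employee name

Names in system_hr2: ['Bob', 'Henry', 'Leo']
Names in system_hr1: ['Karen', 'Sam']

In system_hr2 but not system_hr1: ['Bob', 'Henry', 'Leo']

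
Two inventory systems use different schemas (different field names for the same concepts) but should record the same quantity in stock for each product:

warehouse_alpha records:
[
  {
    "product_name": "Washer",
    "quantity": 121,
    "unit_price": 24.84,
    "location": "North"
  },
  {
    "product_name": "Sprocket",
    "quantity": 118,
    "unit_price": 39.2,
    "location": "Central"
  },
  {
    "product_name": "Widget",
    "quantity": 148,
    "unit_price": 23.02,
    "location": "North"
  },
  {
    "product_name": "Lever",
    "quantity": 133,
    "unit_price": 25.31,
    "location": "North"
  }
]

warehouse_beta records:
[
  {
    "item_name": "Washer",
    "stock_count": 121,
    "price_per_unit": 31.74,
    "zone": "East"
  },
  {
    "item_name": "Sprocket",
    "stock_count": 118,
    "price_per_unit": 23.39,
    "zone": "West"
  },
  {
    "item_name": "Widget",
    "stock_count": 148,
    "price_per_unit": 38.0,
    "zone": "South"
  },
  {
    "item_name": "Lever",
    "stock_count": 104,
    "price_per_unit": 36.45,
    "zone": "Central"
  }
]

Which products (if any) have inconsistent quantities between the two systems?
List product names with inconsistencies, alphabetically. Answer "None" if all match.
Lever

Schema mappings:
- "product_name" (warehouse_alpha) = "item_name" (warehouse_beta) = product name
- "quantity" (warehouse_alpha) = "stock_count" (warehouse_beta) = quantity

Comparison:
  Washer: 121 vs 121 - MATCH
  Sprocket: 118 vs 118 - MATCH
  Widget: 148 vs 148 - MATCH
  Lever: 133 vs 104 - MISMATCH

Products with inconsistencies: Lever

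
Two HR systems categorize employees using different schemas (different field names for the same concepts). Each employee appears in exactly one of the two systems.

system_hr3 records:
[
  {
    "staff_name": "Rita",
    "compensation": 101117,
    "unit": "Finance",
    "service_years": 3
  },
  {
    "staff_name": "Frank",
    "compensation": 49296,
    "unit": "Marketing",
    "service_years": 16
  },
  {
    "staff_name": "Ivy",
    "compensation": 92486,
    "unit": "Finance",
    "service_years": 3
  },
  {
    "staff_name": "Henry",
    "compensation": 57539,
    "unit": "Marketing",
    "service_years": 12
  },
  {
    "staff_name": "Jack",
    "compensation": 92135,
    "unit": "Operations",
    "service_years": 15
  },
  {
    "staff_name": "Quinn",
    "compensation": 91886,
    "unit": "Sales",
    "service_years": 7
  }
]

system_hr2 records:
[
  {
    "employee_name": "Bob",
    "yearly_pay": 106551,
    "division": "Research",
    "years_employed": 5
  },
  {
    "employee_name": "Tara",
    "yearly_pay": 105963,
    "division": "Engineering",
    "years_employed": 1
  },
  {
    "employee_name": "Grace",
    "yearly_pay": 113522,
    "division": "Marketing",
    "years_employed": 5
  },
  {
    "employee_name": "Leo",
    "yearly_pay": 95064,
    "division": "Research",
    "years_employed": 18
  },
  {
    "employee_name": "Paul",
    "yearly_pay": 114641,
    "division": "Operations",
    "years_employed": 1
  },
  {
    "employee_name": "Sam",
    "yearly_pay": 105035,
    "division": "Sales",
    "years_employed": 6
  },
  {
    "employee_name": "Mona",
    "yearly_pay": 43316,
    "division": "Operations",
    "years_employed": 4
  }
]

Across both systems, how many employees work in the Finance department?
2

Schema mapping: "unit" (system_hr3) = "division" (system_hr2) = department

Finance employees in system_hr3: 2
Finance employees in system_hr2: 0

Total in Finance: 2 + 0 = 2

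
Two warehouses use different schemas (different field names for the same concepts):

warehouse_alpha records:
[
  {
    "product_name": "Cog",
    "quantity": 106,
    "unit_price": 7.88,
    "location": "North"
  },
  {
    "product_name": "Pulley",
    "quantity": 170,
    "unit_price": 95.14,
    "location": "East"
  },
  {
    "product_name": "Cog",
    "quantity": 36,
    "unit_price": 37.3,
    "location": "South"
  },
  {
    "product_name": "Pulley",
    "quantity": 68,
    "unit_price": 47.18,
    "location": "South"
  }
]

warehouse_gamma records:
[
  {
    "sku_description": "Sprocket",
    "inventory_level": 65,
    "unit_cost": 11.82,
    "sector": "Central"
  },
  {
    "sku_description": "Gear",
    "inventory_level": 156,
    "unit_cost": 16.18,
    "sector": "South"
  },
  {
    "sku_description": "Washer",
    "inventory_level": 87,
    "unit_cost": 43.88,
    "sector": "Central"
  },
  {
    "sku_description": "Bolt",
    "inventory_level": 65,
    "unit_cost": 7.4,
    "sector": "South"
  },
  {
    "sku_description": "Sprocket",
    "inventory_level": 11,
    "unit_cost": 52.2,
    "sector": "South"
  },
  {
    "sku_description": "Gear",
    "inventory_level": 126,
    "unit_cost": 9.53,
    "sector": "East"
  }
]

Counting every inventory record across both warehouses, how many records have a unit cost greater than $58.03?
1

Schema mapping: "unit_price" (warehouse_alpha) = "unit_cost" (warehouse_gamma) = unit cost

Records > $58.03 in warehouse_alpha: 1
Records > $58.03 in warehouse_gamma: 0

Total count: 1 + 0 = 1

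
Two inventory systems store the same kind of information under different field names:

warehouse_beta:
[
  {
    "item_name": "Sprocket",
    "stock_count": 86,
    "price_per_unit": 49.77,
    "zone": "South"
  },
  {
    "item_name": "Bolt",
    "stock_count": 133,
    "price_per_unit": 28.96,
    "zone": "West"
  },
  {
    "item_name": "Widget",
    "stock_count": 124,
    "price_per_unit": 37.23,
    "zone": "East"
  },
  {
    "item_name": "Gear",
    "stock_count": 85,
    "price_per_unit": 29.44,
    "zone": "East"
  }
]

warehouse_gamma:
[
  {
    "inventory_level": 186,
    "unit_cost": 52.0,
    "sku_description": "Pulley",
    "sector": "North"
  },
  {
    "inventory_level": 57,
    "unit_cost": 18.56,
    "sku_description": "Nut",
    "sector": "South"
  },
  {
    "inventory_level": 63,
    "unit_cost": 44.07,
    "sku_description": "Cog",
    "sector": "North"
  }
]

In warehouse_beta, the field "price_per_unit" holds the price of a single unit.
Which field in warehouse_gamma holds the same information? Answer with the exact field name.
unit_cost

In warehouse_beta, "price_per_unit" holds the price of a single unit.
The fields in warehouse_gamma are: "inventory_level", "unit_cost", "sku_description", "sector".
"unit_cost" is the match: the name refers to the same concept and its values are decimal currency amounts (e.g. 52.0, 18.56).
The other fields ("inventory_level", "sku_description", "sector") hold different kinds of data.

So "price_per_unit" in warehouse_beta corresponds to "unit_cost" in warehouse_gamma.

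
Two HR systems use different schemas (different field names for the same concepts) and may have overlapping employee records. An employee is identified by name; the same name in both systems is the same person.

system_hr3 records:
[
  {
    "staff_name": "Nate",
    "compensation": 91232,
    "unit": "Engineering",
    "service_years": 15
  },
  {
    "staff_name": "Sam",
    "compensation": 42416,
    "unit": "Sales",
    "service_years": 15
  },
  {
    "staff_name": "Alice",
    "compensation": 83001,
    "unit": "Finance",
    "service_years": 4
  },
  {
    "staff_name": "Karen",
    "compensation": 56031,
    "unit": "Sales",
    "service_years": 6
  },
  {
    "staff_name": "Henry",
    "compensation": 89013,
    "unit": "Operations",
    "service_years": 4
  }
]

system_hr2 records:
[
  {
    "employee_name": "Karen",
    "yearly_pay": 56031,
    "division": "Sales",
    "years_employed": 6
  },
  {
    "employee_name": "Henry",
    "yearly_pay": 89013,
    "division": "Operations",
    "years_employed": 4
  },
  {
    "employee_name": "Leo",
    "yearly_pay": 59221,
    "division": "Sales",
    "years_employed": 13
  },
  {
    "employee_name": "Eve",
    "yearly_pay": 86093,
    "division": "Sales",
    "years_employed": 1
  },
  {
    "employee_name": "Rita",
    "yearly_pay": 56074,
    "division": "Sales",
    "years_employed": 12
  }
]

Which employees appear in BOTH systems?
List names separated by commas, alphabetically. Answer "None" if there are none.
Henry, Karen

Schema mapping: "staff_name" (system_hr3) = "employee_name" (system_hr2) = employee name

Names in system_hr3: ['Alice', 'Henry', 'Karen', 'Nate', 'Sam']
Names in system_hr2: ['Eve', 'Henry', 'Karen', 'Leo', 'Rita']

Intersection: ['Henry', 'Karen']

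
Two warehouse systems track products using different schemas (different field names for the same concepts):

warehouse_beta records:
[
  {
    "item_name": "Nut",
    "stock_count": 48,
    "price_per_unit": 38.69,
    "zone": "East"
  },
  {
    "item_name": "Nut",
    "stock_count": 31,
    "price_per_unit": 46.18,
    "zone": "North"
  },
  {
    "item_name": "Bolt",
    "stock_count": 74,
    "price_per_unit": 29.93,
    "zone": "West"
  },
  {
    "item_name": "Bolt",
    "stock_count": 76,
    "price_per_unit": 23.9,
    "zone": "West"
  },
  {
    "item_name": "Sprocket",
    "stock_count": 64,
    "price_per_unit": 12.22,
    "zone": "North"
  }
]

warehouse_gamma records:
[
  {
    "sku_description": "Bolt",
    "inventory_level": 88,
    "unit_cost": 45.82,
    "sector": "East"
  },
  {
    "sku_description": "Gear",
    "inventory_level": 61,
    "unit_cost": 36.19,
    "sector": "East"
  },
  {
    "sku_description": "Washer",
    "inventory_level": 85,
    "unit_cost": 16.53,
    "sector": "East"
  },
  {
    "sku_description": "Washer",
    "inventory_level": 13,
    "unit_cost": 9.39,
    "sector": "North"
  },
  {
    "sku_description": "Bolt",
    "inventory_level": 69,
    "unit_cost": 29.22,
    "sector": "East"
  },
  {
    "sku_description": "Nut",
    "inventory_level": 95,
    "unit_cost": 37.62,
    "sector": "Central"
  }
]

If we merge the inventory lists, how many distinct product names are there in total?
5

Schema mapping: "item_name" (warehouse_beta) = "sku_description" (warehouse_gamma) = product name

Products in warehouse_beta: ['Bolt', 'Nut', 'Sprocket']
Products in warehouse_gamma: ['Bolt', 'Gear', 'Nut', 'Washer']

Union (unique products): ['Bolt', 'Gear', 'Nut', 'Sprocket', 'Washer']
Count: 5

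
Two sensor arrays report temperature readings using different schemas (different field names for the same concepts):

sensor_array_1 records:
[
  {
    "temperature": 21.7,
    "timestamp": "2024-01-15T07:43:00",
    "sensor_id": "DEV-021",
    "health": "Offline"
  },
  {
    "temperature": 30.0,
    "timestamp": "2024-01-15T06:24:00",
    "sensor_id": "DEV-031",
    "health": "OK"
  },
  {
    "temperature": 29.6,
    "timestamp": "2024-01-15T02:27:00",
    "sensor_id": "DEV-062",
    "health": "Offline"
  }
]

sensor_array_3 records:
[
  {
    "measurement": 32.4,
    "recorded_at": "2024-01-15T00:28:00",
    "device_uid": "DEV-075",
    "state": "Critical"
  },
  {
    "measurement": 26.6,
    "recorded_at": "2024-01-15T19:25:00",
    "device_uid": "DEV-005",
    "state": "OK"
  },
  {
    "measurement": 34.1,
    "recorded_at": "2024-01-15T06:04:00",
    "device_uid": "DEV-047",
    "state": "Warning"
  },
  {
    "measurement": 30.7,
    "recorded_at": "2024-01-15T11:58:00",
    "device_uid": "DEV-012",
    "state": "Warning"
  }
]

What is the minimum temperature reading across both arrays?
21.7

Schema mapping: "temperature" (sensor_array_1) = "measurement" (sensor_array_3) = temperature reading

Minimum in sensor_array_1: 21.7
Minimum in sensor_array_3: 26.6

Overall minimum: min(21.7, 26.6) = 21.7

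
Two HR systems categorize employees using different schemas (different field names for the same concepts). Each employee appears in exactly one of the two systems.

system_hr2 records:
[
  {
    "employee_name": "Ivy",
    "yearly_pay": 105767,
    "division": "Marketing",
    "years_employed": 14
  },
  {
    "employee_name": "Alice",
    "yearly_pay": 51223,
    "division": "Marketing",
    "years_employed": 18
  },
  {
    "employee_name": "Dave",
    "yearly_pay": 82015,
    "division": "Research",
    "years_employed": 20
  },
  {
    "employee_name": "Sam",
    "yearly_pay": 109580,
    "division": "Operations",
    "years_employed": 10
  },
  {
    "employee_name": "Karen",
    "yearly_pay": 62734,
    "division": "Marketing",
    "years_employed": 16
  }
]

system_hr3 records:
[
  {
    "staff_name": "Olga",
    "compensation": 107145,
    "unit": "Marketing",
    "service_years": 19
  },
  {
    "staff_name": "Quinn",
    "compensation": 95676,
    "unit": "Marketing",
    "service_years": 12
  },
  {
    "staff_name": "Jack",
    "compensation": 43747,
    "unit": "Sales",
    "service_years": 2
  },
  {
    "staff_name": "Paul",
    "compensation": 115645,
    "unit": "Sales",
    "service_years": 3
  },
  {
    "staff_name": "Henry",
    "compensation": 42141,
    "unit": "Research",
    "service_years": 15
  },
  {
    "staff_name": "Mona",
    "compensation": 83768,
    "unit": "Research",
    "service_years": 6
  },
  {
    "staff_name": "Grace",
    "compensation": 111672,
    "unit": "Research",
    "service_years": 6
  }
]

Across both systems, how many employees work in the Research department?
4

Schema mapping: "division" (system_hr2) = "unit" (system_hr3) = department

Research employees in system_hr2: 1
Research employees in system_hr3: 3

Total in Research: 1 + 3 = 4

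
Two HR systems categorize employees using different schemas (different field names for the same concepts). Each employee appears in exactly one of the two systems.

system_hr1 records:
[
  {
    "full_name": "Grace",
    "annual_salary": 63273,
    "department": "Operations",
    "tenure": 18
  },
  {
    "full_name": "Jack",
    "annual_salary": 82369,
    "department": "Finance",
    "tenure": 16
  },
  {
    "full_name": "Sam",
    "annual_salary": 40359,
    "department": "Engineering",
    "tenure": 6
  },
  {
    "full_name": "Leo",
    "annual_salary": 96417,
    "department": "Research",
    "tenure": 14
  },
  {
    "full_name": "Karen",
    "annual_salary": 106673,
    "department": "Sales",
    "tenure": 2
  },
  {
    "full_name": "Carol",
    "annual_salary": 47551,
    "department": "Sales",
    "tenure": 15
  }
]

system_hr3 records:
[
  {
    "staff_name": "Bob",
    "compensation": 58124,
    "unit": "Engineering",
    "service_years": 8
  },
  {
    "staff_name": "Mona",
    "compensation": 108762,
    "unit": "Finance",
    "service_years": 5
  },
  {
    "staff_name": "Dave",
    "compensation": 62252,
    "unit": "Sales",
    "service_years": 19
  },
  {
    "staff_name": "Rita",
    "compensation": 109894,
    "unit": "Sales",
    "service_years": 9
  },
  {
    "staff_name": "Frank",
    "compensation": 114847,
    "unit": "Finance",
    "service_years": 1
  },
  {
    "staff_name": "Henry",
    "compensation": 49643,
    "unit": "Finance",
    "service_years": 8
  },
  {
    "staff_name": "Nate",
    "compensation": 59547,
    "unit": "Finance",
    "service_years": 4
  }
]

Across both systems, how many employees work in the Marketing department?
0

Schema mapping: "department" (system_hr1) = "unit" (system_hr3) = department

Marketing employees in system_hr1: 0
Marketing employees in system_hr3: 0

Total in Marketing: 0 + 0 = 0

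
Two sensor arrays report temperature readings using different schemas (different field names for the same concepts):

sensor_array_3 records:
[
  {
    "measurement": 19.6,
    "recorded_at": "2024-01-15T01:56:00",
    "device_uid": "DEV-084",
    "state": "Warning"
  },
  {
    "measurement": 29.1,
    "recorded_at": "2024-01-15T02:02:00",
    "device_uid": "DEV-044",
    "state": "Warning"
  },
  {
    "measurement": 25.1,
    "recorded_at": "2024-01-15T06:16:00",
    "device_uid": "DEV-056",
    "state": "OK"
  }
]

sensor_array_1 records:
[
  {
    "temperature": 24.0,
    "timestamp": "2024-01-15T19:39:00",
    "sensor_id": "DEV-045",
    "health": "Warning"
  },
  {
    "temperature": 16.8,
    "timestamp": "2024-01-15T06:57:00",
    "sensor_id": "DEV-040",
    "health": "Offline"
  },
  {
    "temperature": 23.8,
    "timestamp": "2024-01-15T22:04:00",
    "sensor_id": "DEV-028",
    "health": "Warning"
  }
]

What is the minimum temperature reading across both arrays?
16.8

Schema mapping: "measurement" (sensor_array_3) = "temperature" (sensor_array_1) = temperature reading

Minimum in sensor_array_3: 19.6
Minimum in sensor_array_1: 16.8

Overall minimum: min(19.6, 16.8) = 16.8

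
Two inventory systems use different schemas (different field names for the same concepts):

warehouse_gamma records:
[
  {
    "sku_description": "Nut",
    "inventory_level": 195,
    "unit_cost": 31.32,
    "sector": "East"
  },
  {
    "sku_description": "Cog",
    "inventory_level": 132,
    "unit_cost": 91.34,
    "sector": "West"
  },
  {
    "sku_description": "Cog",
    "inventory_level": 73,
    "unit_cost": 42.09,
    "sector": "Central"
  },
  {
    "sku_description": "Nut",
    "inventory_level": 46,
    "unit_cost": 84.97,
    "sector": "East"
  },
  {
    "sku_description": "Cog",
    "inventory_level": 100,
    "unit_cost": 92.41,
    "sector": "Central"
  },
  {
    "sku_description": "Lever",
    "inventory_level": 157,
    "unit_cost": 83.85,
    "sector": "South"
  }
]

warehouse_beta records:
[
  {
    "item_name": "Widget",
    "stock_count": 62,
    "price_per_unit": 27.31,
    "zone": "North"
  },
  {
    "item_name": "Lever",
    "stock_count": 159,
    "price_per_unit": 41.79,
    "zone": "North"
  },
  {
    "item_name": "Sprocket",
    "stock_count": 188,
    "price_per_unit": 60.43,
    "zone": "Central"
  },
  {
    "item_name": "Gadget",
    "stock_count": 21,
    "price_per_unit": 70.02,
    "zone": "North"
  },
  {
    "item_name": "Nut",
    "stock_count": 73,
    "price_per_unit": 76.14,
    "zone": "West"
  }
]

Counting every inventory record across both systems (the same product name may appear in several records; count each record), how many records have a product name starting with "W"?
1

Schema mapping: "sku_description" (warehouse_gamma) = "item_name" (warehouse_beta) = product name

Records with product name starting with "W" in warehouse_gamma: 0
Records with product name starting with "W" in warehouse_beta: 1

Total: 0 + 1 = 1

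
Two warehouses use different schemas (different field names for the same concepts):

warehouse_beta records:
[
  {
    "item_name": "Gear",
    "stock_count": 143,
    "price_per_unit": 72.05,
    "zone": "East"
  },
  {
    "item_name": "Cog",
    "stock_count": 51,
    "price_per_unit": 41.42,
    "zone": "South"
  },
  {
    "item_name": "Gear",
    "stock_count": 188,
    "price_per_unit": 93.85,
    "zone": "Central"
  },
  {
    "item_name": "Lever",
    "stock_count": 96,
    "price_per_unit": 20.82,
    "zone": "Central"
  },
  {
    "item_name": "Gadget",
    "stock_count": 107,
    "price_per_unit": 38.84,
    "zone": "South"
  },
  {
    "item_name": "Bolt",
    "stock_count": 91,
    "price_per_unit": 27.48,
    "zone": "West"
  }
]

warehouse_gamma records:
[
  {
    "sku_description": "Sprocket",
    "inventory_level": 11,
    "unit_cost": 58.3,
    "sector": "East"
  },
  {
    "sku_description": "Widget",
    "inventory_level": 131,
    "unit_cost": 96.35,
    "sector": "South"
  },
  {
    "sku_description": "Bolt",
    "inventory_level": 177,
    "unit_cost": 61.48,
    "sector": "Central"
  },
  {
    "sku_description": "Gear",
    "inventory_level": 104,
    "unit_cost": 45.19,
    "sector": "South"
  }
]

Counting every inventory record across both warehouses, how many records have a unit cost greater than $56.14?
5

Schema mapping: "price_per_unit" (warehouse_beta) = "unit_cost" (warehouse_gamma) = unit cost

Records > $56.14 in warehouse_beta: 2
Records > $56.14 in warehouse_gamma: 3

Total count: 2 + 3 = 5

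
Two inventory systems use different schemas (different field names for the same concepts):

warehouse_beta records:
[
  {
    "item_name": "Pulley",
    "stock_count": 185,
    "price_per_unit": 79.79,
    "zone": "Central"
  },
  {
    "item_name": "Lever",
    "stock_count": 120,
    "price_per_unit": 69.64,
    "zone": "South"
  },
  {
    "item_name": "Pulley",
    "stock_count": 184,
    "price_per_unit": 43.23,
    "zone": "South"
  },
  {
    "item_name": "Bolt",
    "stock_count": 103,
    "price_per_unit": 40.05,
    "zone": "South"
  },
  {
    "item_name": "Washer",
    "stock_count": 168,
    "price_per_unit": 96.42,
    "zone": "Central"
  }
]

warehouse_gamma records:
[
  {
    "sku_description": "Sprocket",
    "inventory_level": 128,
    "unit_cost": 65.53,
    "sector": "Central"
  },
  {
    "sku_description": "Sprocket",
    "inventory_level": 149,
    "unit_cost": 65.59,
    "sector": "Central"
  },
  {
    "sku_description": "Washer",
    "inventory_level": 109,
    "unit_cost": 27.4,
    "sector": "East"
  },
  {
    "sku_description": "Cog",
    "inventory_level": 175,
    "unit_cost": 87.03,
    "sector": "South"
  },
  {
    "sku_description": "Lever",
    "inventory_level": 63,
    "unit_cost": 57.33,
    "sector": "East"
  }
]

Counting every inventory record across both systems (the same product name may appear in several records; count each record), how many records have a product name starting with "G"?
0

Schema mapping: "item_name" (warehouse_beta) = "sku_description" (warehouse_gamma) = product name

Records with product name starting with "G" in warehouse_beta: 0
Records with product name starting with "G" in warehouse_gamma: 0

Total: 0 + 0 = 0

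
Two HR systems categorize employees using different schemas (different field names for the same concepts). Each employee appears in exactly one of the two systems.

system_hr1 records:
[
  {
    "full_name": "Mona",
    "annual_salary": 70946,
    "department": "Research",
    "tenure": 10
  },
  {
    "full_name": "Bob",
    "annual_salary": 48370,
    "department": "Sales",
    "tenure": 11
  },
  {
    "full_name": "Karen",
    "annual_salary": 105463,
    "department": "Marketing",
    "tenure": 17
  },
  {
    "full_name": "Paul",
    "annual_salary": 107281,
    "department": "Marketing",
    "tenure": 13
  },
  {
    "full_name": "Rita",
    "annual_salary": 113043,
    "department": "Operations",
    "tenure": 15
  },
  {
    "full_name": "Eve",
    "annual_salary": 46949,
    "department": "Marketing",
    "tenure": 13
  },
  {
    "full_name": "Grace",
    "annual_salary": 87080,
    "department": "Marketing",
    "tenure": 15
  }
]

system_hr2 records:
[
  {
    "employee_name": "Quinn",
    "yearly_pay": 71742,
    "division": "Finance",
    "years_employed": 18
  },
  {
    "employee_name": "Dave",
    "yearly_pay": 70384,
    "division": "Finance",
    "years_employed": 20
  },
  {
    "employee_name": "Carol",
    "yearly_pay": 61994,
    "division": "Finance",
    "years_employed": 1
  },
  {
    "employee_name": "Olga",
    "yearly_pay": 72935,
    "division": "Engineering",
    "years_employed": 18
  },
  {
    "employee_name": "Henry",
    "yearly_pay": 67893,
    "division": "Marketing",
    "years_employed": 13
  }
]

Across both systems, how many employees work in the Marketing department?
5

Schema mapping: "department" (system_hr1) = "division" (system_hr2) = department

Marketing employees in system_hr1: 4
Marketing employees in system_hr2: 1

Total in Marketing: 4 + 1 = 5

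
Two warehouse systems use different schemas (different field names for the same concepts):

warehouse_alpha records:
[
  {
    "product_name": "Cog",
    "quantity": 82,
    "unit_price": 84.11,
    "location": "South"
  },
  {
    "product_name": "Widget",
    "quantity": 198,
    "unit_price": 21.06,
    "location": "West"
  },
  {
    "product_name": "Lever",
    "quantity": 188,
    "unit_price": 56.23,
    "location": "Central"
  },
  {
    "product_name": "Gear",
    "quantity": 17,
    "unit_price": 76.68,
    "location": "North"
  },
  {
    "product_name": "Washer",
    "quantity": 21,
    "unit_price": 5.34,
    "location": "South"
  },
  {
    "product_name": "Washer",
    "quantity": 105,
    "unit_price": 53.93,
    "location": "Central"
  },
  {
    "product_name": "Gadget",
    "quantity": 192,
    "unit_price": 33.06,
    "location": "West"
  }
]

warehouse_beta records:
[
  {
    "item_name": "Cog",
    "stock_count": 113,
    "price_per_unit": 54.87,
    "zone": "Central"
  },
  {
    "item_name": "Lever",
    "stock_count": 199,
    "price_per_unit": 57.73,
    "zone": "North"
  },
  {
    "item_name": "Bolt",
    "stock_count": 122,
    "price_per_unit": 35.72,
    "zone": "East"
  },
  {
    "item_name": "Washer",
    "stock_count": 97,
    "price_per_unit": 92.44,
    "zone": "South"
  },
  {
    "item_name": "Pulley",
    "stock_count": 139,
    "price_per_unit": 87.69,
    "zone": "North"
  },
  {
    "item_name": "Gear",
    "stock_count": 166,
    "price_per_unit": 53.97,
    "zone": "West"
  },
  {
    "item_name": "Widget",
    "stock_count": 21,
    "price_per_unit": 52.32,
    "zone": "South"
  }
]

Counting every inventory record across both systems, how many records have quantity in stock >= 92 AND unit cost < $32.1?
1

Schema mappings:
- "quantity" (warehouse_alpha) = "stock_count" (warehouse_beta) = quantity
- "unit_price" (warehouse_alpha) = "price_per_unit" (warehouse_beta) = unit cost

Records meeting both conditions in warehouse_alpha: 1
Records meeting both conditions in warehouse_beta: 0

Total: 1 + 0 = 1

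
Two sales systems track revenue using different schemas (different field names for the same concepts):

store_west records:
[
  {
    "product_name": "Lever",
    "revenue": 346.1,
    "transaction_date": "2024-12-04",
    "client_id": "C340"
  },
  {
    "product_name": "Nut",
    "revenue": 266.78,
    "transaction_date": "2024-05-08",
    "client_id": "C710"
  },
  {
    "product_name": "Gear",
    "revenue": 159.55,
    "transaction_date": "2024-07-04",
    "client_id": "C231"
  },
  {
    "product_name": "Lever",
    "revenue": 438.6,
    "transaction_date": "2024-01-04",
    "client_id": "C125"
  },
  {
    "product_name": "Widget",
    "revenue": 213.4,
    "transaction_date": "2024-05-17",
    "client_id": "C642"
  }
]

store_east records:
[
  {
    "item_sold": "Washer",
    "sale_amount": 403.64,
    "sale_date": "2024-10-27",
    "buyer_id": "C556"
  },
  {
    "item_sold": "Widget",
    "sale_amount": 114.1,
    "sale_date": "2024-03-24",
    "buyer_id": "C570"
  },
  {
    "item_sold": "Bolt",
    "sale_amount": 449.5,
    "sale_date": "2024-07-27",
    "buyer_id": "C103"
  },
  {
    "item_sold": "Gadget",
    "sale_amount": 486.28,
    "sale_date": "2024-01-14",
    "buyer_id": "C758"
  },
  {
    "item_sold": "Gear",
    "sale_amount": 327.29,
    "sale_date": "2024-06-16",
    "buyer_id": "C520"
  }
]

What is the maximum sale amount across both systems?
486.28

Reconcile: "revenue" (store_west) = "sale_amount" (store_east) = sale amount

Maximum in store_west: 438.6
Maximum in store_east: 486.28

Overall maximum: max(438.6, 486.28) = 486.28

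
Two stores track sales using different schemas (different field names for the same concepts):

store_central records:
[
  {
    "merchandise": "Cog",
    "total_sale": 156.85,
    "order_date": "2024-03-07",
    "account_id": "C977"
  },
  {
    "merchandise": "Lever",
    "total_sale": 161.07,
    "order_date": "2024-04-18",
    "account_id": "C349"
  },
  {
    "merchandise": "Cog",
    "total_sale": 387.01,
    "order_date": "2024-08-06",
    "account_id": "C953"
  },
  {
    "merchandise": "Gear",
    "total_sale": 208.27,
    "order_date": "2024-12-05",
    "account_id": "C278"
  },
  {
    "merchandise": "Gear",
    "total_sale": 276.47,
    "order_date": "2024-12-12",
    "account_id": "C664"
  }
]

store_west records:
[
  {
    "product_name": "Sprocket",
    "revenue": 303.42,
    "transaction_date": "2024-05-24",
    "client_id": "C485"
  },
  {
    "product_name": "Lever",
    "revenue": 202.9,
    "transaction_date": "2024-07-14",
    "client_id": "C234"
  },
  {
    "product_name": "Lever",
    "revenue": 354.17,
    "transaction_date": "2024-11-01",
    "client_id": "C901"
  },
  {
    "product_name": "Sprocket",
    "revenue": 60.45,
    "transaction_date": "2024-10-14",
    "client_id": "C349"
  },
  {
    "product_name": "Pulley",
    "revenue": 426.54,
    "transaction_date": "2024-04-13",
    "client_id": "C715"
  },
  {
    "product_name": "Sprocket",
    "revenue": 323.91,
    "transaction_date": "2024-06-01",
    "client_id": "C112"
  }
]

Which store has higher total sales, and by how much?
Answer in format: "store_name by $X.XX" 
store_west by $481.72

Schema mapping: "total_sale" (store_central) = "revenue" (store_west) = sale amount

Total for store_central: 1189.67
Total for store_west: 1671.39

Difference: |1189.67 - 1671.39| = 481.72
store_west has higher sales by $481.72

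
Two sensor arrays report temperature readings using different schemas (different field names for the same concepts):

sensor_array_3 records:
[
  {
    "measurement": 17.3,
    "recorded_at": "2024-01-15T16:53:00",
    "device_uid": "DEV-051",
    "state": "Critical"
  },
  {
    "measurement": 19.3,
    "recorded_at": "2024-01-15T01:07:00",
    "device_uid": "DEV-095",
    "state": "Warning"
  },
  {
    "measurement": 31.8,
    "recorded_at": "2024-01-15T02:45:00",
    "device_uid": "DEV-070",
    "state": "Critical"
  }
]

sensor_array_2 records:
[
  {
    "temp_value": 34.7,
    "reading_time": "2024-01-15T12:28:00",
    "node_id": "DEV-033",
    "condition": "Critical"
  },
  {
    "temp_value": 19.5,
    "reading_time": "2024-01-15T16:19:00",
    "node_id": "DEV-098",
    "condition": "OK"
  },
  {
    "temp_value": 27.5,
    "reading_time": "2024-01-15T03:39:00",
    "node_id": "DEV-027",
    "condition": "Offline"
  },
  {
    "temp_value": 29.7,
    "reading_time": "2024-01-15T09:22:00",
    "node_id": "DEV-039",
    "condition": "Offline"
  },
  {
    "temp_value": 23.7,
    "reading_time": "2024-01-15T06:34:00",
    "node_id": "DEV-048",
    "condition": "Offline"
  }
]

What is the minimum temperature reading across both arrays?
17.3

Schema mapping: "measurement" (sensor_array_3) = "temp_value" (sensor_array_2) = temperature reading

Minimum in sensor_array_3: 17.3
Minimum in sensor_array_2: 19.5

Overall minimum: min(17.3, 19.5) = 17.3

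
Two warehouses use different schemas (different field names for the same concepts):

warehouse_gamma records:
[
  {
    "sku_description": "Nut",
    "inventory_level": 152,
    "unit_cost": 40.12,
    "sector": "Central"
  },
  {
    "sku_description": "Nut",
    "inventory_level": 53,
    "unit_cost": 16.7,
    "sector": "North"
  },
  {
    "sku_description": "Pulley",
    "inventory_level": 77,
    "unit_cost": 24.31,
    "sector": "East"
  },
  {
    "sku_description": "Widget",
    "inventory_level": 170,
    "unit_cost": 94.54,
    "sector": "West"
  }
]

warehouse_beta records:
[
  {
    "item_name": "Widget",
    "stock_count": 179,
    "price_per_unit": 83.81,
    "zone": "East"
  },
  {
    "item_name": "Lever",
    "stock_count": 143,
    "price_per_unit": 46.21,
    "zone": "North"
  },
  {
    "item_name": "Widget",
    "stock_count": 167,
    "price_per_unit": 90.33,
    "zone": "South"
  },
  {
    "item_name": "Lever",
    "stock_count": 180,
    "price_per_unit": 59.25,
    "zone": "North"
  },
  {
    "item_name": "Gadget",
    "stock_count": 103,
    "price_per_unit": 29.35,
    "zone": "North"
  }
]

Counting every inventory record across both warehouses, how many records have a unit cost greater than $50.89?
4

Schema mapping: "unit_cost" (warehouse_gamma) = "price_per_unit" (warehouse_beta) = unit cost

Records > $50.89 in warehouse_gamma: 1
Records > $50.89 in warehouse_beta: 3

Total count: 1 + 3 = 4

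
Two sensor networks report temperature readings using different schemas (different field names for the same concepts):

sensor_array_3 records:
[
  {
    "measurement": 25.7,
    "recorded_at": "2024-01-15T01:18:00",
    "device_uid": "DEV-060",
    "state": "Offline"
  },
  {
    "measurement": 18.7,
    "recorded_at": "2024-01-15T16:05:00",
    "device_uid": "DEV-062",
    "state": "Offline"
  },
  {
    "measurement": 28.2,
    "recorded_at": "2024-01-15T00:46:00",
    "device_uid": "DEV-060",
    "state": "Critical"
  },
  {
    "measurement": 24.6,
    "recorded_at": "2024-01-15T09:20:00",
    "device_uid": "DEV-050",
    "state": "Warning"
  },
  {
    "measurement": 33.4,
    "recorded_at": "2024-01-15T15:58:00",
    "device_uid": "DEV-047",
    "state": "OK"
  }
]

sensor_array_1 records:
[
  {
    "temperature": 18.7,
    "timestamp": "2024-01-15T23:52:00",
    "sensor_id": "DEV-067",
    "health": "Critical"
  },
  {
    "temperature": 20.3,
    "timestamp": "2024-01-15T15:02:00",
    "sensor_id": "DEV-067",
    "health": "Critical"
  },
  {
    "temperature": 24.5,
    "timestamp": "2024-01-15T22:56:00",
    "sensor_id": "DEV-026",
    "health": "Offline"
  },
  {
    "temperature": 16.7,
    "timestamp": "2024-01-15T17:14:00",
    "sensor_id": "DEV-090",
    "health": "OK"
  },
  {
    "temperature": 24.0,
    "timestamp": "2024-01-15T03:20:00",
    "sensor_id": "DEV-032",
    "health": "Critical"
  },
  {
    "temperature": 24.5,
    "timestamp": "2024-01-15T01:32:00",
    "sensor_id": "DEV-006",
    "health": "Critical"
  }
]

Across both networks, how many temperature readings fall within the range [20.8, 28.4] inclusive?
6

Schema mapping: "measurement" (sensor_array_3) = "temperature" (sensor_array_1) = temperature

Readings in [20.8, 28.4] from sensor_array_3: 3
Readings in [20.8, 28.4] from sensor_array_1: 3

Total count: 3 + 3 = 6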